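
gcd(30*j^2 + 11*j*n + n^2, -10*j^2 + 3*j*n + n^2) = 5*j + n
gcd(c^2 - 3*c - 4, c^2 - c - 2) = c + 1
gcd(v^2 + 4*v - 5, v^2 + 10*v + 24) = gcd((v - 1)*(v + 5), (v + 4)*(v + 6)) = 1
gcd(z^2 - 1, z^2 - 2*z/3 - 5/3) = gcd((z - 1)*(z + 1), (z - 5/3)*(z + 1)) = z + 1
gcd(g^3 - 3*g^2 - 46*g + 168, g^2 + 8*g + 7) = g + 7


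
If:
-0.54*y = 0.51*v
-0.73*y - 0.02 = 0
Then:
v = 0.03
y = -0.03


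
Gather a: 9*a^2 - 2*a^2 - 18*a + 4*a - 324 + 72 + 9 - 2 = 7*a^2 - 14*a - 245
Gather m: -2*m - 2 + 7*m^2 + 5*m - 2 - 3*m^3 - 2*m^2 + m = -3*m^3 + 5*m^2 + 4*m - 4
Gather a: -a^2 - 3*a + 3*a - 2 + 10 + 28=36 - a^2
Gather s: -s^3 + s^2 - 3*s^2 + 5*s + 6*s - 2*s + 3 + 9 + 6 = -s^3 - 2*s^2 + 9*s + 18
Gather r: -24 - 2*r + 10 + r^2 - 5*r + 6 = r^2 - 7*r - 8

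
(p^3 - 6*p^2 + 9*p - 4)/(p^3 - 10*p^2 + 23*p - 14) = (p^2 - 5*p + 4)/(p^2 - 9*p + 14)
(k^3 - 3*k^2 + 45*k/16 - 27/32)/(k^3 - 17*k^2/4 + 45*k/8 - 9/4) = (k - 3/4)/(k - 2)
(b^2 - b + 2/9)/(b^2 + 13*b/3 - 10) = (9*b^2 - 9*b + 2)/(3*(3*b^2 + 13*b - 30))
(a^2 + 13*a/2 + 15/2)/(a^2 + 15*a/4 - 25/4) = 2*(2*a + 3)/(4*a - 5)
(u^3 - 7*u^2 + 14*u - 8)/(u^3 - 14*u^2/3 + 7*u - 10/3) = 3*(u - 4)/(3*u - 5)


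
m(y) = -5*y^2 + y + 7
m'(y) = 1 - 10*y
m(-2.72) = -32.71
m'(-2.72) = 28.20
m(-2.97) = -40.07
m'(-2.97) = 30.70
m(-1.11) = -0.27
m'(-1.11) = 12.10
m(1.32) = -0.39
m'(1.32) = -12.20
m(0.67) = 5.43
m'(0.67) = -5.70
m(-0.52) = 5.13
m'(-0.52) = 6.20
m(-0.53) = 5.07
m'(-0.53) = 6.30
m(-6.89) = -237.25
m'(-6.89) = 69.90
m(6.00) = -167.00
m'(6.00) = -59.00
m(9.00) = -389.00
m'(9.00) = -89.00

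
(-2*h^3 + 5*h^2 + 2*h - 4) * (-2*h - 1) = 4*h^4 - 8*h^3 - 9*h^2 + 6*h + 4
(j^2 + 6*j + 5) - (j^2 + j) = 5*j + 5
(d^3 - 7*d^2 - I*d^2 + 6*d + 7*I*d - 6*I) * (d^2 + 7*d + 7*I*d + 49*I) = d^5 + 6*I*d^4 - 36*d^3 + 42*d^2 - 258*I*d^2 - 301*d + 252*I*d + 294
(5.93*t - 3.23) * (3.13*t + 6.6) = 18.5609*t^2 + 29.0281*t - 21.318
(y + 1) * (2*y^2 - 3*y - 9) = 2*y^3 - y^2 - 12*y - 9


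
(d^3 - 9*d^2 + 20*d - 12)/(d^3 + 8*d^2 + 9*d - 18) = (d^2 - 8*d + 12)/(d^2 + 9*d + 18)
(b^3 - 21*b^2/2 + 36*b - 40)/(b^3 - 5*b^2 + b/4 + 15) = 2*(b - 4)/(2*b + 3)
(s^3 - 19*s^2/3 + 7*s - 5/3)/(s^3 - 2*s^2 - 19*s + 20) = (s - 1/3)/(s + 4)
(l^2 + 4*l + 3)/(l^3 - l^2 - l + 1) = (l + 3)/(l^2 - 2*l + 1)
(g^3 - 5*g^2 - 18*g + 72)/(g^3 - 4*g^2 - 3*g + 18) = (g^2 - 2*g - 24)/(g^2 - g - 6)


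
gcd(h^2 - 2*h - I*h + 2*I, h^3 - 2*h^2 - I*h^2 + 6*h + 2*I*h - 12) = h - 2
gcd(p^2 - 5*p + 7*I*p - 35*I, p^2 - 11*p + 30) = p - 5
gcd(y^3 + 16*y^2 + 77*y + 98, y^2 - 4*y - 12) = y + 2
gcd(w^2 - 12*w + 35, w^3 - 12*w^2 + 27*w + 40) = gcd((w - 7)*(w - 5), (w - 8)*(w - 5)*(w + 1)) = w - 5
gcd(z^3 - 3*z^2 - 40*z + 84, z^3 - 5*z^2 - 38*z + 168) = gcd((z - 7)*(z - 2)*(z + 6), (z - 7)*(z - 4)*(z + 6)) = z^2 - z - 42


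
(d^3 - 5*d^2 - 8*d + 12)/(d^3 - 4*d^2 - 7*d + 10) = (d - 6)/(d - 5)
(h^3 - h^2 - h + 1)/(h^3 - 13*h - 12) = (h^2 - 2*h + 1)/(h^2 - h - 12)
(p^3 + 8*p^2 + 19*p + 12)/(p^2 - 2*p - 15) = (p^2 + 5*p + 4)/(p - 5)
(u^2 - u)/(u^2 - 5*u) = (u - 1)/(u - 5)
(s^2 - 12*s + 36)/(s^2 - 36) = (s - 6)/(s + 6)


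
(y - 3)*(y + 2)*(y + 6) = y^3 + 5*y^2 - 12*y - 36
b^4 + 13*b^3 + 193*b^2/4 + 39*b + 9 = (b + 1/2)^2*(b + 6)^2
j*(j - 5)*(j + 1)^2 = j^4 - 3*j^3 - 9*j^2 - 5*j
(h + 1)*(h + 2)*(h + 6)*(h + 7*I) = h^4 + 9*h^3 + 7*I*h^3 + 20*h^2 + 63*I*h^2 + 12*h + 140*I*h + 84*I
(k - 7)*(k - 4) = k^2 - 11*k + 28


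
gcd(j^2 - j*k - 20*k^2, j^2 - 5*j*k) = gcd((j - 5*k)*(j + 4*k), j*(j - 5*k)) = j - 5*k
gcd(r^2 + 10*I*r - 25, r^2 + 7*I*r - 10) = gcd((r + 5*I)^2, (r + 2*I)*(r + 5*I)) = r + 5*I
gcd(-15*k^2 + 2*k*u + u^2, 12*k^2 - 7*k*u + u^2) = -3*k + u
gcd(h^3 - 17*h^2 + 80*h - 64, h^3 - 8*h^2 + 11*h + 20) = 1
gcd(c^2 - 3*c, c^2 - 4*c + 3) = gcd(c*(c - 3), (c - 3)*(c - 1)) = c - 3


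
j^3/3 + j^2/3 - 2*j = j*(j/3 + 1)*(j - 2)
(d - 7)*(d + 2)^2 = d^3 - 3*d^2 - 24*d - 28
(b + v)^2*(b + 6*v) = b^3 + 8*b^2*v + 13*b*v^2 + 6*v^3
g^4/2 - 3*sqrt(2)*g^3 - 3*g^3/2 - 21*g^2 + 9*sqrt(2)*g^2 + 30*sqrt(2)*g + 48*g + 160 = (g/2 + 1)*(g - 5)*(g - 8*sqrt(2))*(g + 2*sqrt(2))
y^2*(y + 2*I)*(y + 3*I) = y^4 + 5*I*y^3 - 6*y^2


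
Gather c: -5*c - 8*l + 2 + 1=-5*c - 8*l + 3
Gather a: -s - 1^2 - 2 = -s - 3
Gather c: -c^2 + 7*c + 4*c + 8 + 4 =-c^2 + 11*c + 12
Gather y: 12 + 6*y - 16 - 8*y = -2*y - 4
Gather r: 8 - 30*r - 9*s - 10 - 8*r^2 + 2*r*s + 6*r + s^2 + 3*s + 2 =-8*r^2 + r*(2*s - 24) + s^2 - 6*s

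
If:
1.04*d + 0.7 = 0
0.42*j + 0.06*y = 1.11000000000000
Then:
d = -0.67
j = 2.64285714285714 - 0.142857142857143*y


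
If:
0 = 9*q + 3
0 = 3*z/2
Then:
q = -1/3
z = 0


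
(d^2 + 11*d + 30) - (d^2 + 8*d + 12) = 3*d + 18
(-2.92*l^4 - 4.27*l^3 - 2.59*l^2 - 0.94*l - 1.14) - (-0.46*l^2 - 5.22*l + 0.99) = -2.92*l^4 - 4.27*l^3 - 2.13*l^2 + 4.28*l - 2.13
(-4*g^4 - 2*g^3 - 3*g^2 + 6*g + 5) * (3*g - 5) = -12*g^5 + 14*g^4 + g^3 + 33*g^2 - 15*g - 25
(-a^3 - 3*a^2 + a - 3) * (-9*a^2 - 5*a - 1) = 9*a^5 + 32*a^4 + 7*a^3 + 25*a^2 + 14*a + 3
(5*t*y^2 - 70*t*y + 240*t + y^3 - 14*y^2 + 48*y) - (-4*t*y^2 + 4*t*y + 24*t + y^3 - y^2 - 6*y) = 9*t*y^2 - 74*t*y + 216*t - 13*y^2 + 54*y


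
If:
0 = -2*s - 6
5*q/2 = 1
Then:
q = 2/5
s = -3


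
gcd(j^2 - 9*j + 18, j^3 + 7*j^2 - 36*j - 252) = j - 6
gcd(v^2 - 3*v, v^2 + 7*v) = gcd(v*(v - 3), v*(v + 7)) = v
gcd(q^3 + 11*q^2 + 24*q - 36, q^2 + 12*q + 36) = q^2 + 12*q + 36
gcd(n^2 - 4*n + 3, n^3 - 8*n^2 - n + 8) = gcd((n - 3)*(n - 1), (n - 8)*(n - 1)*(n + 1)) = n - 1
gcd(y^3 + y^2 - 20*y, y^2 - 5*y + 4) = y - 4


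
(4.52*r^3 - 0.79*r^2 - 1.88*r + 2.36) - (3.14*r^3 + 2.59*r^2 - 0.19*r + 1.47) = 1.38*r^3 - 3.38*r^2 - 1.69*r + 0.89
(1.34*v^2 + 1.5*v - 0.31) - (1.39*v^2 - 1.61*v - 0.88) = -0.0499999999999998*v^2 + 3.11*v + 0.57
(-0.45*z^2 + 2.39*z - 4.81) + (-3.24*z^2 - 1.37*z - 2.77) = -3.69*z^2 + 1.02*z - 7.58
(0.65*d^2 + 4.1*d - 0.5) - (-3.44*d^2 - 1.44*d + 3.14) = 4.09*d^2 + 5.54*d - 3.64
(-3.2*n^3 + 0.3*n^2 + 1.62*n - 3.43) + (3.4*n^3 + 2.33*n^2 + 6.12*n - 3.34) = 0.2*n^3 + 2.63*n^2 + 7.74*n - 6.77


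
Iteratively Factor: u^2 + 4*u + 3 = (u + 3)*(u + 1)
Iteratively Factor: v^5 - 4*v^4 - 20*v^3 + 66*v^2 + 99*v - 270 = (v - 3)*(v^4 - v^3 - 23*v^2 - 3*v + 90) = (v - 3)*(v + 3)*(v^3 - 4*v^2 - 11*v + 30) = (v - 3)*(v - 2)*(v + 3)*(v^2 - 2*v - 15) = (v - 5)*(v - 3)*(v - 2)*(v + 3)*(v + 3)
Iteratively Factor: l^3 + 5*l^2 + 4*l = (l)*(l^2 + 5*l + 4) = l*(l + 1)*(l + 4)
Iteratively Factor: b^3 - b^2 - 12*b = (b - 4)*(b^2 + 3*b) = (b - 4)*(b + 3)*(b)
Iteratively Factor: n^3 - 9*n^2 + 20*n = (n - 5)*(n^2 - 4*n) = (n - 5)*(n - 4)*(n)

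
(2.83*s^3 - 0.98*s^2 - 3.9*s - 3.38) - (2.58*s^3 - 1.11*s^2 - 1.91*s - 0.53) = 0.25*s^3 + 0.13*s^2 - 1.99*s - 2.85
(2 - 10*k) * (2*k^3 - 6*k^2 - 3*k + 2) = -20*k^4 + 64*k^3 + 18*k^2 - 26*k + 4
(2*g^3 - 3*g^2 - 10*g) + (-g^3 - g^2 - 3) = g^3 - 4*g^2 - 10*g - 3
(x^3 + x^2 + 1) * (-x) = -x^4 - x^3 - x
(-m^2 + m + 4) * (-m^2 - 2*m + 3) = m^4 + m^3 - 9*m^2 - 5*m + 12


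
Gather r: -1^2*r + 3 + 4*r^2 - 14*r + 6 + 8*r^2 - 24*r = 12*r^2 - 39*r + 9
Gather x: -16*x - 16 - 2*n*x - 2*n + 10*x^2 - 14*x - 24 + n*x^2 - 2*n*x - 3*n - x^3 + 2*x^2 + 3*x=-5*n - x^3 + x^2*(n + 12) + x*(-4*n - 27) - 40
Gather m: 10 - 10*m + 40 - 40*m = 50 - 50*m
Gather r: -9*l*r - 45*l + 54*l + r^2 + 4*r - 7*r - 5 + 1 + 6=9*l + r^2 + r*(-9*l - 3) + 2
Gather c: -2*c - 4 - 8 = -2*c - 12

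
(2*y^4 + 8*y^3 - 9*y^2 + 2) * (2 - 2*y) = -4*y^5 - 12*y^4 + 34*y^3 - 18*y^2 - 4*y + 4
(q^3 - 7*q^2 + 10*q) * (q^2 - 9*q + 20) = q^5 - 16*q^4 + 93*q^3 - 230*q^2 + 200*q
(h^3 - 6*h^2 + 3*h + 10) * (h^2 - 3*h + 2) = h^5 - 9*h^4 + 23*h^3 - 11*h^2 - 24*h + 20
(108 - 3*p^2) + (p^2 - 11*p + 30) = -2*p^2 - 11*p + 138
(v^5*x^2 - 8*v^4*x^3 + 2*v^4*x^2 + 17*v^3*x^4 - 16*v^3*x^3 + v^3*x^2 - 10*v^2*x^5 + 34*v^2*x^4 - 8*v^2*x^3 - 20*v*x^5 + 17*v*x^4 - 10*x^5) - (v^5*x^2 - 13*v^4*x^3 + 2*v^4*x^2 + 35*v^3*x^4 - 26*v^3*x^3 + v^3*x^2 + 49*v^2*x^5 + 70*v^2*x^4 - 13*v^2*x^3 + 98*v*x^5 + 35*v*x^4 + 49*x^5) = 5*v^4*x^3 - 18*v^3*x^4 + 10*v^3*x^3 - 59*v^2*x^5 - 36*v^2*x^4 + 5*v^2*x^3 - 118*v*x^5 - 18*v*x^4 - 59*x^5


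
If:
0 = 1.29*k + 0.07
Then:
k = -0.05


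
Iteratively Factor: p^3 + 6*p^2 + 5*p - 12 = (p - 1)*(p^2 + 7*p + 12) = (p - 1)*(p + 4)*(p + 3)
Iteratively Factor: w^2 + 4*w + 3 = (w + 3)*(w + 1)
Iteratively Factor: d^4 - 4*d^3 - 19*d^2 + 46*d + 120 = (d - 5)*(d^3 + d^2 - 14*d - 24) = (d - 5)*(d - 4)*(d^2 + 5*d + 6) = (d - 5)*(d - 4)*(d + 3)*(d + 2)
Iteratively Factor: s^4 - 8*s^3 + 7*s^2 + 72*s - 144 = (s - 4)*(s^3 - 4*s^2 - 9*s + 36) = (s - 4)^2*(s^2 - 9) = (s - 4)^2*(s - 3)*(s + 3)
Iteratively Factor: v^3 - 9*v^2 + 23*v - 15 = (v - 5)*(v^2 - 4*v + 3) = (v - 5)*(v - 1)*(v - 3)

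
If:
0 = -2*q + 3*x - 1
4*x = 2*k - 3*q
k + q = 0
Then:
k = 4/23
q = -4/23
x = 5/23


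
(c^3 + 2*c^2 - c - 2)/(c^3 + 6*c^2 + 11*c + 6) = (c - 1)/(c + 3)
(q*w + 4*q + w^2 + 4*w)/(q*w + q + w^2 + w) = (w + 4)/(w + 1)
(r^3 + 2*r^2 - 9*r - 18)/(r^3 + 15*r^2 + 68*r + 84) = (r^2 - 9)/(r^2 + 13*r + 42)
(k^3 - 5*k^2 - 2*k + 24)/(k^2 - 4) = (k^2 - 7*k + 12)/(k - 2)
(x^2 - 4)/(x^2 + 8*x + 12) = (x - 2)/(x + 6)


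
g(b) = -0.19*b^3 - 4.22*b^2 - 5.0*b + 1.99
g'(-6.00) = 25.12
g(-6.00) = -78.89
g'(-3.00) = 15.19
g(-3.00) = -15.86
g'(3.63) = -43.15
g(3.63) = -80.85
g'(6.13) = -78.16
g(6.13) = -231.00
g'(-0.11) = -4.08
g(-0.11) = 2.49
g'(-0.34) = -2.20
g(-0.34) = 3.21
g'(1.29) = -16.84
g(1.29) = -11.89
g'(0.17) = -6.45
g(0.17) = 1.02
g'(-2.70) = 13.63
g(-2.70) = -11.53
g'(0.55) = -9.81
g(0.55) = -2.07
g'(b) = -0.57*b^2 - 8.44*b - 5.0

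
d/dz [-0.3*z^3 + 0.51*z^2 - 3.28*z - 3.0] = -0.9*z^2 + 1.02*z - 3.28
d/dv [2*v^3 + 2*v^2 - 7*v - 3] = 6*v^2 + 4*v - 7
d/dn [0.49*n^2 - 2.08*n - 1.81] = 0.98*n - 2.08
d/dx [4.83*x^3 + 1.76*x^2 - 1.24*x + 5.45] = 14.49*x^2 + 3.52*x - 1.24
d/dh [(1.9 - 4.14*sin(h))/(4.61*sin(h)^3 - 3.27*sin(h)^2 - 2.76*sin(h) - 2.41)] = (38.1708*sin(h)^3 - 39.8148*sin(h)^2 + 12.426*sin(h) + 15.2214)*cos(h)/(21.2521*sin(h)^6 - 30.1494*sin(h)^5 - 14.7543*sin(h)^4 - 4.1698*sin(h)^3 + 23.379*sin(h)^2 + 13.3032*sin(h) + 5.8081)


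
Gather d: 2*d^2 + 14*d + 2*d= 2*d^2 + 16*d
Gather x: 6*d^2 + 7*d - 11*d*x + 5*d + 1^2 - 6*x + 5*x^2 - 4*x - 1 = 6*d^2 + 12*d + 5*x^2 + x*(-11*d - 10)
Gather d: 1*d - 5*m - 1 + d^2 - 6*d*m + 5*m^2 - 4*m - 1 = d^2 + d*(1 - 6*m) + 5*m^2 - 9*m - 2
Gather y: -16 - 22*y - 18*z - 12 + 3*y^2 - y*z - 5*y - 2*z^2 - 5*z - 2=3*y^2 + y*(-z - 27) - 2*z^2 - 23*z - 30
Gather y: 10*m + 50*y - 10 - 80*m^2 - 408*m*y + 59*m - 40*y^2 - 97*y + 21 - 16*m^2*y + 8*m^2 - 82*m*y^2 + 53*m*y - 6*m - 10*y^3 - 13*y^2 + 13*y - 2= -72*m^2 + 63*m - 10*y^3 + y^2*(-82*m - 53) + y*(-16*m^2 - 355*m - 34) + 9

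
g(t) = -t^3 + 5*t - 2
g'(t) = 5 - 3*t^2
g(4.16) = -53.19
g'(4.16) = -46.92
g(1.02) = 2.04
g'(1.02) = 1.88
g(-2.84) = 6.71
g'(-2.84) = -19.20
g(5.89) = -176.89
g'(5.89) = -99.08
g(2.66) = -7.52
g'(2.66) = -16.23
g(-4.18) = 50.13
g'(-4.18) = -47.42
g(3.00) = -14.00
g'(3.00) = -22.00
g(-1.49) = -6.14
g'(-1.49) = -1.66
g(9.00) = -686.00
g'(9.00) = -238.00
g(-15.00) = 3298.00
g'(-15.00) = -670.00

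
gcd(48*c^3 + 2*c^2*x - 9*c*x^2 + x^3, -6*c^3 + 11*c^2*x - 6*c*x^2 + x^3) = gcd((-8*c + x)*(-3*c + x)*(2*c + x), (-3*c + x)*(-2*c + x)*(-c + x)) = -3*c + x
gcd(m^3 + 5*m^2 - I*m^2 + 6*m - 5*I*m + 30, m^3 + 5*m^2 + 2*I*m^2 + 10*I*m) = m^2 + m*(5 + 2*I) + 10*I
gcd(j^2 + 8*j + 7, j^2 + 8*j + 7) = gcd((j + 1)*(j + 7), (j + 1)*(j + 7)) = j^2 + 8*j + 7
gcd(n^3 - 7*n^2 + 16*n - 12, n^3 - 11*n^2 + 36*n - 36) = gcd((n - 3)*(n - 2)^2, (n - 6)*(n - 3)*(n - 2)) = n^2 - 5*n + 6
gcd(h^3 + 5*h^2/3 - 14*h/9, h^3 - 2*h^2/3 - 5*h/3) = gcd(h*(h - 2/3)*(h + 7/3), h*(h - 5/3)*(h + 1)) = h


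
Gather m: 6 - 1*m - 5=1 - m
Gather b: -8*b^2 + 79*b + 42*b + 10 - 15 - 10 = -8*b^2 + 121*b - 15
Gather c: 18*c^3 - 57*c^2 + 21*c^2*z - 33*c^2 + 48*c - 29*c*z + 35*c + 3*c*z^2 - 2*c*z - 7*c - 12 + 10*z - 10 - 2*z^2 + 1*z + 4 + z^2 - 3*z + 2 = 18*c^3 + c^2*(21*z - 90) + c*(3*z^2 - 31*z + 76) - z^2 + 8*z - 16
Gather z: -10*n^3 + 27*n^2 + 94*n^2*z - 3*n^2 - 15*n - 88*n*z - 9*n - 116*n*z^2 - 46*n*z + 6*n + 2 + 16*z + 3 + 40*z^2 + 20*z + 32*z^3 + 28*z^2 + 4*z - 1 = -10*n^3 + 24*n^2 - 18*n + 32*z^3 + z^2*(68 - 116*n) + z*(94*n^2 - 134*n + 40) + 4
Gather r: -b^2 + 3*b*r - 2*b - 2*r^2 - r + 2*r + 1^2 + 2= -b^2 - 2*b - 2*r^2 + r*(3*b + 1) + 3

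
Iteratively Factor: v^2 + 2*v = (v)*(v + 2)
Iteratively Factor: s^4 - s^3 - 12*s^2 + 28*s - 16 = (s - 2)*(s^3 + s^2 - 10*s + 8) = (s - 2)^2*(s^2 + 3*s - 4) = (s - 2)^2*(s - 1)*(s + 4)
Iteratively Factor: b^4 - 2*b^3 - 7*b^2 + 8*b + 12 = (b + 1)*(b^3 - 3*b^2 - 4*b + 12) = (b + 1)*(b + 2)*(b^2 - 5*b + 6) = (b - 3)*(b + 1)*(b + 2)*(b - 2)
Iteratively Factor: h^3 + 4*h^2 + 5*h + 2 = (h + 1)*(h^2 + 3*h + 2) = (h + 1)^2*(h + 2)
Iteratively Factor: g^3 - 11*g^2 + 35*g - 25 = (g - 1)*(g^2 - 10*g + 25) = (g - 5)*(g - 1)*(g - 5)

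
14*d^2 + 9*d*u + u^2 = (2*d + u)*(7*d + u)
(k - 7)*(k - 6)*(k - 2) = k^3 - 15*k^2 + 68*k - 84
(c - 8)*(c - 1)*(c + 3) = c^3 - 6*c^2 - 19*c + 24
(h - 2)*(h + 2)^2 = h^3 + 2*h^2 - 4*h - 8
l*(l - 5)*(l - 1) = l^3 - 6*l^2 + 5*l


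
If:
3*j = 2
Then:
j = 2/3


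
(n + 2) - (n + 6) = -4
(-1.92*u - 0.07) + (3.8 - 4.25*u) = 3.73 - 6.17*u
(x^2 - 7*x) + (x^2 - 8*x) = 2*x^2 - 15*x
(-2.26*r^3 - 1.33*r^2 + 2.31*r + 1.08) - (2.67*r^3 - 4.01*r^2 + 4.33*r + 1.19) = -4.93*r^3 + 2.68*r^2 - 2.02*r - 0.11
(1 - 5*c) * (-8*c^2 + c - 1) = 40*c^3 - 13*c^2 + 6*c - 1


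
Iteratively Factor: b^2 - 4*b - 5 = (b - 5)*(b + 1)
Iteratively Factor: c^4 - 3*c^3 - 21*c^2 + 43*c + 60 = (c + 1)*(c^3 - 4*c^2 - 17*c + 60) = (c - 3)*(c + 1)*(c^2 - c - 20) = (c - 3)*(c + 1)*(c + 4)*(c - 5)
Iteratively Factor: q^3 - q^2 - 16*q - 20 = (q - 5)*(q^2 + 4*q + 4) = (q - 5)*(q + 2)*(q + 2)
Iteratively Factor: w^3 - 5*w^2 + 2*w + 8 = (w + 1)*(w^2 - 6*w + 8) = (w - 2)*(w + 1)*(w - 4)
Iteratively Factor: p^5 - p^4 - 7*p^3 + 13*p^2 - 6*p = (p - 1)*(p^4 - 7*p^2 + 6*p) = (p - 2)*(p - 1)*(p^3 + 2*p^2 - 3*p) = (p - 2)*(p - 1)^2*(p^2 + 3*p) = p*(p - 2)*(p - 1)^2*(p + 3)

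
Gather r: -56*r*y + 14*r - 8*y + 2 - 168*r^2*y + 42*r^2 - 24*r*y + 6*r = r^2*(42 - 168*y) + r*(20 - 80*y) - 8*y + 2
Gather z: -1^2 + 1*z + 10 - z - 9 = 0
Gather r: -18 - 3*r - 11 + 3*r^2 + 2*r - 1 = 3*r^2 - r - 30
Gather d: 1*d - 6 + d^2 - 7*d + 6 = d^2 - 6*d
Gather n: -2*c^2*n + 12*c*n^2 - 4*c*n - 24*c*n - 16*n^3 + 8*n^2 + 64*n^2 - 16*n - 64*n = -16*n^3 + n^2*(12*c + 72) + n*(-2*c^2 - 28*c - 80)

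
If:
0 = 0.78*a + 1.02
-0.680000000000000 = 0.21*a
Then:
No Solution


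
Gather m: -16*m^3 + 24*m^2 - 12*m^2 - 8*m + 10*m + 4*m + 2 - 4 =-16*m^3 + 12*m^2 + 6*m - 2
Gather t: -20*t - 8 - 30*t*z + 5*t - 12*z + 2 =t*(-30*z - 15) - 12*z - 6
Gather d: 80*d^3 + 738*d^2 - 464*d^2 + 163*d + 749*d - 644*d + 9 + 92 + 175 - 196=80*d^3 + 274*d^2 + 268*d + 80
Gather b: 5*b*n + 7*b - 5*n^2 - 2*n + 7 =b*(5*n + 7) - 5*n^2 - 2*n + 7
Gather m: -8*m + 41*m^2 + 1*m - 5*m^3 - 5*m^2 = -5*m^3 + 36*m^2 - 7*m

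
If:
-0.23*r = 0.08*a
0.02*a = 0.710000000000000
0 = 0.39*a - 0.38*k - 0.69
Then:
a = 35.50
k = 34.62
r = -12.35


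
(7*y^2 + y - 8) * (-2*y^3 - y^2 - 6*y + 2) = -14*y^5 - 9*y^4 - 27*y^3 + 16*y^2 + 50*y - 16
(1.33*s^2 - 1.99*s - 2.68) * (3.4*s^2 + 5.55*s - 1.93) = 4.522*s^4 + 0.6155*s^3 - 22.7234*s^2 - 11.0333*s + 5.1724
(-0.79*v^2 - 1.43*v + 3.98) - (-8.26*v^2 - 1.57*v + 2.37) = 7.47*v^2 + 0.14*v + 1.61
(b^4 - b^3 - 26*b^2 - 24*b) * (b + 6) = b^5 + 5*b^4 - 32*b^3 - 180*b^2 - 144*b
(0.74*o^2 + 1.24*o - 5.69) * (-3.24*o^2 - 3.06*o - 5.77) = -2.3976*o^4 - 6.282*o^3 + 10.3714*o^2 + 10.2566*o + 32.8313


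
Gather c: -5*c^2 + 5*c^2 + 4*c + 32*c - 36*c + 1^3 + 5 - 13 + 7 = 0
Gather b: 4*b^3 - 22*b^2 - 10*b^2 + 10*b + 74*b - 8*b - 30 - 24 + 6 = 4*b^3 - 32*b^2 + 76*b - 48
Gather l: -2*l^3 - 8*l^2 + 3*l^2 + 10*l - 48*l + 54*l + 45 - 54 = -2*l^3 - 5*l^2 + 16*l - 9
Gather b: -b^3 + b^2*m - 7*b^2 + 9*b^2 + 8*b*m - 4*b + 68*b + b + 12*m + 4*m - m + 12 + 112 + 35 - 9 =-b^3 + b^2*(m + 2) + b*(8*m + 65) + 15*m + 150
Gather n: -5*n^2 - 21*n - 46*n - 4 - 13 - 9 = -5*n^2 - 67*n - 26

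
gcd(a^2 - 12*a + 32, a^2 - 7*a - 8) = a - 8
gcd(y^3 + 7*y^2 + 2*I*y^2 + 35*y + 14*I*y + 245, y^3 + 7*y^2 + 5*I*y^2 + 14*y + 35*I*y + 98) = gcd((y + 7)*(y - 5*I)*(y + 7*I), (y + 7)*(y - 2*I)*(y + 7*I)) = y^2 + y*(7 + 7*I) + 49*I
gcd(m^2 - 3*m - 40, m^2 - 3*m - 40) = m^2 - 3*m - 40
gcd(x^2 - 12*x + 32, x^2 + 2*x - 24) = x - 4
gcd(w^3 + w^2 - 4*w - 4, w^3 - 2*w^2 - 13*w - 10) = w^2 + 3*w + 2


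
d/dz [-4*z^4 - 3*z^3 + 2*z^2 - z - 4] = -16*z^3 - 9*z^2 + 4*z - 1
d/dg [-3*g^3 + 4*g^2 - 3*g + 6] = -9*g^2 + 8*g - 3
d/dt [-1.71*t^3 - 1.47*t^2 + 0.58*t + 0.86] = -5.13*t^2 - 2.94*t + 0.58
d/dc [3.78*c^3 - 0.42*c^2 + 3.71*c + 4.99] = 11.34*c^2 - 0.84*c + 3.71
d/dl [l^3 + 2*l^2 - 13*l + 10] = 3*l^2 + 4*l - 13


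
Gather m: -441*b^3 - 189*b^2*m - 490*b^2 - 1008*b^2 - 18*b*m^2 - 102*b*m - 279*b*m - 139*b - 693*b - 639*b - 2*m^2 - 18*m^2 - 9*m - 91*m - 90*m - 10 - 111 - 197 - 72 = -441*b^3 - 1498*b^2 - 1471*b + m^2*(-18*b - 20) + m*(-189*b^2 - 381*b - 190) - 390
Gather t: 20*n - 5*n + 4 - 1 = 15*n + 3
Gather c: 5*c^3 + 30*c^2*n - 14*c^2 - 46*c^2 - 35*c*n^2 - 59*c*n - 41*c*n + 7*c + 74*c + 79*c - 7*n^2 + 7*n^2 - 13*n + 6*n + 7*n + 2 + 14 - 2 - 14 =5*c^3 + c^2*(30*n - 60) + c*(-35*n^2 - 100*n + 160)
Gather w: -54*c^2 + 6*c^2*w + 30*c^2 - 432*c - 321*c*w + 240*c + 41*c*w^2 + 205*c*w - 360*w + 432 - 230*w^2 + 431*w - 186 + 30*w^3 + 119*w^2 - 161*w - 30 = -24*c^2 - 192*c + 30*w^3 + w^2*(41*c - 111) + w*(6*c^2 - 116*c - 90) + 216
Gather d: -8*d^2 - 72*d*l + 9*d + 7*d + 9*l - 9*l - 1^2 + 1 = -8*d^2 + d*(16 - 72*l)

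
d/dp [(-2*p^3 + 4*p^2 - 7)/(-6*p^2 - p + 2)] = (12*p^4 + 4*p^3 - 16*p^2 - 68*p - 7)/(36*p^4 + 12*p^3 - 23*p^2 - 4*p + 4)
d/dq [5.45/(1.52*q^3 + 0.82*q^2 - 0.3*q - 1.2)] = (-24.852*q^2 - 8.938*q + 1.635)/(1.52*q^3 + 0.82*q^2 - 0.3*q - 1.2)^2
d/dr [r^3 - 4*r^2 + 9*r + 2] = 3*r^2 - 8*r + 9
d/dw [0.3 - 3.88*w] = -3.88000000000000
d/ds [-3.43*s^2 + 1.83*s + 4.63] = 1.83 - 6.86*s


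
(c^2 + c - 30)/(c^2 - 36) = (c - 5)/(c - 6)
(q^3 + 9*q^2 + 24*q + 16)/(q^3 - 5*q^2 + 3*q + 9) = (q^2 + 8*q + 16)/(q^2 - 6*q + 9)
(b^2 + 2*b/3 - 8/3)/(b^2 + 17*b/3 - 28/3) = (b + 2)/(b + 7)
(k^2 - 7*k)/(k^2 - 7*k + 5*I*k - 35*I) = k/(k + 5*I)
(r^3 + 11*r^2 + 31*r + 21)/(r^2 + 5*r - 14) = (r^2 + 4*r + 3)/(r - 2)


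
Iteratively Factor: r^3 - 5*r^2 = (r)*(r^2 - 5*r) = r*(r - 5)*(r)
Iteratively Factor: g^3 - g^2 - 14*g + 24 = (g + 4)*(g^2 - 5*g + 6) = (g - 3)*(g + 4)*(g - 2)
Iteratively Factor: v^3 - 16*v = (v - 4)*(v^2 + 4*v) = v*(v - 4)*(v + 4)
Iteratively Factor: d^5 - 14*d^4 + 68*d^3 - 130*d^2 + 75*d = (d - 5)*(d^4 - 9*d^3 + 23*d^2 - 15*d) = (d - 5)*(d - 1)*(d^3 - 8*d^2 + 15*d) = (d - 5)^2*(d - 1)*(d^2 - 3*d) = d*(d - 5)^2*(d - 1)*(d - 3)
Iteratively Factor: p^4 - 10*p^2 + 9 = (p + 1)*(p^3 - p^2 - 9*p + 9) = (p - 3)*(p + 1)*(p^2 + 2*p - 3) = (p - 3)*(p + 1)*(p + 3)*(p - 1)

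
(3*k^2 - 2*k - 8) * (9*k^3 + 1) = 27*k^5 - 18*k^4 - 72*k^3 + 3*k^2 - 2*k - 8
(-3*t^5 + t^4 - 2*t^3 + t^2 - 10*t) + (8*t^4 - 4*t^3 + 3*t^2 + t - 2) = -3*t^5 + 9*t^4 - 6*t^3 + 4*t^2 - 9*t - 2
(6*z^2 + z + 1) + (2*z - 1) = 6*z^2 + 3*z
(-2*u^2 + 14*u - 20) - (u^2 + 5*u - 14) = -3*u^2 + 9*u - 6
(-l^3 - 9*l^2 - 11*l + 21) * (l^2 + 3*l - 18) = -l^5 - 12*l^4 - 20*l^3 + 150*l^2 + 261*l - 378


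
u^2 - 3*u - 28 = (u - 7)*(u + 4)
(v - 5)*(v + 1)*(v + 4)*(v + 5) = v^4 + 5*v^3 - 21*v^2 - 125*v - 100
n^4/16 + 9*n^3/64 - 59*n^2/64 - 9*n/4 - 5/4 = (n/4 + 1/4)*(n/4 + 1)*(n - 4)*(n + 5/4)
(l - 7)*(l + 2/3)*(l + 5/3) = l^3 - 14*l^2/3 - 137*l/9 - 70/9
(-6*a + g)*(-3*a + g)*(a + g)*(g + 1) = 18*a^3*g + 18*a^3 + 9*a^2*g^2 + 9*a^2*g - 8*a*g^3 - 8*a*g^2 + g^4 + g^3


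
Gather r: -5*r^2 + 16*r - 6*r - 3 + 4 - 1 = -5*r^2 + 10*r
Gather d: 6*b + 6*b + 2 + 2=12*b + 4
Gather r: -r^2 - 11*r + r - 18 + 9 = -r^2 - 10*r - 9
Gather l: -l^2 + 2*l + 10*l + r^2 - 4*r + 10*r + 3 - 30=-l^2 + 12*l + r^2 + 6*r - 27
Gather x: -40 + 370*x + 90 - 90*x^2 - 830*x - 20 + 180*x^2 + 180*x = 90*x^2 - 280*x + 30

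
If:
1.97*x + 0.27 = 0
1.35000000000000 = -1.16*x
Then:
No Solution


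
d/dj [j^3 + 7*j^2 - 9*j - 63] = 3*j^2 + 14*j - 9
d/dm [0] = 0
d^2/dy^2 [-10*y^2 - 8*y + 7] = -20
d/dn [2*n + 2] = 2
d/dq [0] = 0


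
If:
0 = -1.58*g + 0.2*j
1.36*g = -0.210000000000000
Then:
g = -0.15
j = -1.22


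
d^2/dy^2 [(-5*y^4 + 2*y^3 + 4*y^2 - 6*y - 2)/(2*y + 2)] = (-15*y^4 - 38*y^3 - 24*y^2 + 6*y + 8)/(y^3 + 3*y^2 + 3*y + 1)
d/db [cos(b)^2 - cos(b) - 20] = sin(b) - sin(2*b)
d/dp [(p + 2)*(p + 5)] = 2*p + 7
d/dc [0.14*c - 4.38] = 0.140000000000000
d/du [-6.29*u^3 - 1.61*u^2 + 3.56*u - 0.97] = -18.87*u^2 - 3.22*u + 3.56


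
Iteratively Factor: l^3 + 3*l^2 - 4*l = (l - 1)*(l^2 + 4*l) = l*(l - 1)*(l + 4)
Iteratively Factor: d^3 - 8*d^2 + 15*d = (d - 5)*(d^2 - 3*d) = (d - 5)*(d - 3)*(d)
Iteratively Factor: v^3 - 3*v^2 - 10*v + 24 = (v + 3)*(v^2 - 6*v + 8) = (v - 4)*(v + 3)*(v - 2)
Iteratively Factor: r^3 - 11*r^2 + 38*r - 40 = (r - 2)*(r^2 - 9*r + 20) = (r - 5)*(r - 2)*(r - 4)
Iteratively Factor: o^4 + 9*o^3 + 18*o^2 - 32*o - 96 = (o + 3)*(o^3 + 6*o^2 - 32) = (o - 2)*(o + 3)*(o^2 + 8*o + 16) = (o - 2)*(o + 3)*(o + 4)*(o + 4)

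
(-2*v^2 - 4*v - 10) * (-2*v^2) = 4*v^4 + 8*v^3 + 20*v^2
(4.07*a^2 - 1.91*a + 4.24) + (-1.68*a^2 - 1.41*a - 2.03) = 2.39*a^2 - 3.32*a + 2.21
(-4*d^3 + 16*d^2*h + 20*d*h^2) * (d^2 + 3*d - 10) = -4*d^5 + 16*d^4*h - 12*d^4 + 20*d^3*h^2 + 48*d^3*h + 40*d^3 + 60*d^2*h^2 - 160*d^2*h - 200*d*h^2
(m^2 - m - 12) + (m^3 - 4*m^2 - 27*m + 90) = m^3 - 3*m^2 - 28*m + 78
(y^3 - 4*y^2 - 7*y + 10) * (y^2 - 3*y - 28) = y^5 - 7*y^4 - 23*y^3 + 143*y^2 + 166*y - 280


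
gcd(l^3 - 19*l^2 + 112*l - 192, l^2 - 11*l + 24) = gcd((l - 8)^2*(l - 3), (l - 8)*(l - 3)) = l^2 - 11*l + 24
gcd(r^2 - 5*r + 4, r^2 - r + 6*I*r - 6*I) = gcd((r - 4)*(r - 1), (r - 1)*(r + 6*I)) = r - 1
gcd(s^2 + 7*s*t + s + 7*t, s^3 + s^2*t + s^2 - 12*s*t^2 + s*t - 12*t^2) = s + 1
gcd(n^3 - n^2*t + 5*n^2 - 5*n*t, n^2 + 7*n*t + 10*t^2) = 1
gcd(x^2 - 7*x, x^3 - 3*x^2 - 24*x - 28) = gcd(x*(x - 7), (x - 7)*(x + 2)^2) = x - 7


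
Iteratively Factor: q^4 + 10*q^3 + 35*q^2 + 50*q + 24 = (q + 1)*(q^3 + 9*q^2 + 26*q + 24) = (q + 1)*(q + 2)*(q^2 + 7*q + 12) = (q + 1)*(q + 2)*(q + 4)*(q + 3)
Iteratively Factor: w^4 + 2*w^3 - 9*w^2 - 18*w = (w + 2)*(w^3 - 9*w) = (w - 3)*(w + 2)*(w^2 + 3*w) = w*(w - 3)*(w + 2)*(w + 3)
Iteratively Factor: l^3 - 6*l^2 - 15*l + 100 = (l - 5)*(l^2 - l - 20) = (l - 5)*(l + 4)*(l - 5)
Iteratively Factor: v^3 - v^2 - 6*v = (v)*(v^2 - v - 6) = v*(v - 3)*(v + 2)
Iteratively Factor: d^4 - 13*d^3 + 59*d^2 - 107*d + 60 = (d - 3)*(d^3 - 10*d^2 + 29*d - 20) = (d - 3)*(d - 1)*(d^2 - 9*d + 20) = (d - 4)*(d - 3)*(d - 1)*(d - 5)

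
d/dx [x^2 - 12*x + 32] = 2*x - 12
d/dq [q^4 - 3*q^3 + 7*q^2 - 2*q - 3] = 4*q^3 - 9*q^2 + 14*q - 2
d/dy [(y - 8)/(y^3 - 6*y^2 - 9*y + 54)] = (y^3 - 6*y^2 - 9*y + 3*(y - 8)*(-y^2 + 4*y + 3) + 54)/(y^3 - 6*y^2 - 9*y + 54)^2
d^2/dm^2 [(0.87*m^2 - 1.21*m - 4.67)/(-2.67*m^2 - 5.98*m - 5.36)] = (45.033822*m^3 + 274.456242*m^2 + 343.48482*m + 72.778248)/(19.034163*m^6 + 127.892466*m^5 + 401.073516*m^4 + 727.333048*m^3 + 805.151328*m^2 + 515.409024*m + 153.990656)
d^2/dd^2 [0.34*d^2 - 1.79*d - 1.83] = 0.680000000000000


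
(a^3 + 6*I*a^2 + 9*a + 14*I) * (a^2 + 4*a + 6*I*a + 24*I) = a^5 + 4*a^4 + 12*I*a^4 - 27*a^3 + 48*I*a^3 - 108*a^2 + 68*I*a^2 - 84*a + 272*I*a - 336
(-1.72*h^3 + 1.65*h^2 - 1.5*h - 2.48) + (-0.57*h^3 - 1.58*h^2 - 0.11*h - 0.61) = -2.29*h^3 + 0.0699999999999998*h^2 - 1.61*h - 3.09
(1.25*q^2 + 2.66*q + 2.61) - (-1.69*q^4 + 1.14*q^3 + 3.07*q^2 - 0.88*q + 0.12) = 1.69*q^4 - 1.14*q^3 - 1.82*q^2 + 3.54*q + 2.49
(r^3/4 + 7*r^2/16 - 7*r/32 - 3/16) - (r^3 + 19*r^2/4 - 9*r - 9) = -3*r^3/4 - 69*r^2/16 + 281*r/32 + 141/16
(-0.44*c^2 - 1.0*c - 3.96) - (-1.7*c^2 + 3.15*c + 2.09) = 1.26*c^2 - 4.15*c - 6.05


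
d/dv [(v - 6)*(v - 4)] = 2*v - 10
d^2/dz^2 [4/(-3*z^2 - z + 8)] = 8*(9*z^2 + 3*z - (6*z + 1)^2 - 24)/(3*z^2 + z - 8)^3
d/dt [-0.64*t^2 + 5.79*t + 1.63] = 5.79 - 1.28*t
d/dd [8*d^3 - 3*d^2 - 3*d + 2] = 24*d^2 - 6*d - 3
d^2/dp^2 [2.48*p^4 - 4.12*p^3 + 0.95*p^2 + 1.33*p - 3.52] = 29.76*p^2 - 24.72*p + 1.9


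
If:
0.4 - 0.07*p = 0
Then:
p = 5.71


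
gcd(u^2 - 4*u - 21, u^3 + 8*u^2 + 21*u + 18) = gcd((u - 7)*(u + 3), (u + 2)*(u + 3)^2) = u + 3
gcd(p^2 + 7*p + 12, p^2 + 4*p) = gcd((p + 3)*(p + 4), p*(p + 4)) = p + 4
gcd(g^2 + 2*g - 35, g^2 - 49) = g + 7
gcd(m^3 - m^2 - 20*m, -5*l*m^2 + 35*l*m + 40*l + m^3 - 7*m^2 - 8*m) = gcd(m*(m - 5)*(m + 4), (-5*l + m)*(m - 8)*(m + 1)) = 1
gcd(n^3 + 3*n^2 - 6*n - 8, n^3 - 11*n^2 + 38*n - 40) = n - 2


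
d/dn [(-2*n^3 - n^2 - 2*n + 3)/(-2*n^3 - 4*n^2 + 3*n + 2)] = (6*n^4 - 20*n^3 - 5*n^2 + 20*n - 13)/(4*n^6 + 16*n^5 + 4*n^4 - 32*n^3 - 7*n^2 + 12*n + 4)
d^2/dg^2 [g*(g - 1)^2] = 6*g - 4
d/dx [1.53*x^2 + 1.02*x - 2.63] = 3.06*x + 1.02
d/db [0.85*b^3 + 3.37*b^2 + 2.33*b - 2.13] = 2.55*b^2 + 6.74*b + 2.33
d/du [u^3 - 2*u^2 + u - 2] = 3*u^2 - 4*u + 1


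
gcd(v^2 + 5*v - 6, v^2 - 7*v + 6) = v - 1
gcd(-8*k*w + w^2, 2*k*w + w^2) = w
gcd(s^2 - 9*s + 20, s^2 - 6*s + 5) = s - 5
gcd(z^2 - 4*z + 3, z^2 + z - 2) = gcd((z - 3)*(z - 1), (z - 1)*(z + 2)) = z - 1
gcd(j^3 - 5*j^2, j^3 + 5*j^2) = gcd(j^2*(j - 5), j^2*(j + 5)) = j^2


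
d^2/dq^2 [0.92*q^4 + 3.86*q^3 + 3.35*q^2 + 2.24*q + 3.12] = 11.04*q^2 + 23.16*q + 6.7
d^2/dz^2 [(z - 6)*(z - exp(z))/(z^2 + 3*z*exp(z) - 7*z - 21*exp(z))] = (2*(z - 6)*(z - exp(z))*(3*z*exp(z) + 2*z - 18*exp(z) - 7)^2 + ((6 - z)*exp(z) - 2*exp(z) + 2)*(z^2 + 3*z*exp(z) - 7*z - 21*exp(z))^2 + (-2*(1 - exp(z))*(z - 6)*(3*z*exp(z) + 2*z - 18*exp(z) - 7) - (z - 6)*(z - exp(z))*(3*z*exp(z) - 15*exp(z) + 2) - 2*(z - exp(z))*(3*z*exp(z) + 2*z - 18*exp(z) - 7))*(z^2 + 3*z*exp(z) - 7*z - 21*exp(z)))/(z^2 + 3*z*exp(z) - 7*z - 21*exp(z))^3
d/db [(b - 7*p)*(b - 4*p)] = 2*b - 11*p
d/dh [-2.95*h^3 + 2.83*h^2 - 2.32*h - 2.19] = -8.85*h^2 + 5.66*h - 2.32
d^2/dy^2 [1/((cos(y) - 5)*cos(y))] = (-(1 - cos(2*y))^2 - 75*cos(y)/4 - 27*cos(2*y)/2 + 15*cos(3*y)/4 + 81/2)/((cos(y) - 5)^3*cos(y)^3)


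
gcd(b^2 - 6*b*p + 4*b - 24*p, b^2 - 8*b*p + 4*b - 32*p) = b + 4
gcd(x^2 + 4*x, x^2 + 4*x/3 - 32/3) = x + 4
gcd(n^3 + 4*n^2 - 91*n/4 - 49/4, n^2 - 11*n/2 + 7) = n - 7/2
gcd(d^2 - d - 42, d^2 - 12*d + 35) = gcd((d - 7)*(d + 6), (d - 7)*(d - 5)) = d - 7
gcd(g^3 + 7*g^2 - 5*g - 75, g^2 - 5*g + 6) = g - 3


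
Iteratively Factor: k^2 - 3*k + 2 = (k - 1)*(k - 2)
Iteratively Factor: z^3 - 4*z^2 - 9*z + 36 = (z + 3)*(z^2 - 7*z + 12) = (z - 4)*(z + 3)*(z - 3)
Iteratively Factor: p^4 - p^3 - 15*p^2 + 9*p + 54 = (p - 3)*(p^3 + 2*p^2 - 9*p - 18) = (p - 3)*(p + 2)*(p^2 - 9) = (p - 3)^2*(p + 2)*(p + 3)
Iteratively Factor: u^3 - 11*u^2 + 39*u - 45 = (u - 3)*(u^2 - 8*u + 15) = (u - 5)*(u - 3)*(u - 3)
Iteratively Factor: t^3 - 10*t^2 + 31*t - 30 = (t - 2)*(t^2 - 8*t + 15) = (t - 5)*(t - 2)*(t - 3)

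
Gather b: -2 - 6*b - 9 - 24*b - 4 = -30*b - 15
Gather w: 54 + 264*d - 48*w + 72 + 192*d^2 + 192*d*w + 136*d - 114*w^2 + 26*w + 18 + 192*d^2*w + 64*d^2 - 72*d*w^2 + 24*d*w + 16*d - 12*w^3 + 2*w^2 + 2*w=256*d^2 + 416*d - 12*w^3 + w^2*(-72*d - 112) + w*(192*d^2 + 216*d - 20) + 144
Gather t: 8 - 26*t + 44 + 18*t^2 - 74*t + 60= 18*t^2 - 100*t + 112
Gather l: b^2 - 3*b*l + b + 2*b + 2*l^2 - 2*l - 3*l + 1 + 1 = b^2 + 3*b + 2*l^2 + l*(-3*b - 5) + 2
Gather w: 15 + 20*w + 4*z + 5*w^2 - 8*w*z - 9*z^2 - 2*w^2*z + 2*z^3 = w^2*(5 - 2*z) + w*(20 - 8*z) + 2*z^3 - 9*z^2 + 4*z + 15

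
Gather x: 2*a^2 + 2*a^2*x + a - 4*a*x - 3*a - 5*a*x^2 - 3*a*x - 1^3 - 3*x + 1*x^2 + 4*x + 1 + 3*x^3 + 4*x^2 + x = 2*a^2 - 2*a + 3*x^3 + x^2*(5 - 5*a) + x*(2*a^2 - 7*a + 2)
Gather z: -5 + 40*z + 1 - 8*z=32*z - 4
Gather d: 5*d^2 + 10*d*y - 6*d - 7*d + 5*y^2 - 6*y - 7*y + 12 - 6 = 5*d^2 + d*(10*y - 13) + 5*y^2 - 13*y + 6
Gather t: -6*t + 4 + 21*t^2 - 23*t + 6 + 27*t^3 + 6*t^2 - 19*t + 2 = 27*t^3 + 27*t^2 - 48*t + 12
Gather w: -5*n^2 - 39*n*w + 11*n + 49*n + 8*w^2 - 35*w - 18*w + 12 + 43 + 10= -5*n^2 + 60*n + 8*w^2 + w*(-39*n - 53) + 65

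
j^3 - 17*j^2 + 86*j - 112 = (j - 8)*(j - 7)*(j - 2)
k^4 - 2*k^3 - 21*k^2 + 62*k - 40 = (k - 4)*(k - 2)*(k - 1)*(k + 5)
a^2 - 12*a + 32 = (a - 8)*(a - 4)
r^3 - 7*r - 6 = (r - 3)*(r + 1)*(r + 2)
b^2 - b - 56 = (b - 8)*(b + 7)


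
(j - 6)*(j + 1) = j^2 - 5*j - 6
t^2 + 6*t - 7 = (t - 1)*(t + 7)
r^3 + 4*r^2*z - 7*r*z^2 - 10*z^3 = (r - 2*z)*(r + z)*(r + 5*z)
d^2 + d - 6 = (d - 2)*(d + 3)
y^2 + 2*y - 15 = (y - 3)*(y + 5)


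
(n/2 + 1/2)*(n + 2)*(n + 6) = n^3/2 + 9*n^2/2 + 10*n + 6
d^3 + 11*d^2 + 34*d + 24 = (d + 1)*(d + 4)*(d + 6)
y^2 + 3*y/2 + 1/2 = (y + 1/2)*(y + 1)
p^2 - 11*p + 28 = (p - 7)*(p - 4)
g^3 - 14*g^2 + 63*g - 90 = (g - 6)*(g - 5)*(g - 3)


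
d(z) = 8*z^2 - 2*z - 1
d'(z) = 16*z - 2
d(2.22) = 33.99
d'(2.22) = 33.52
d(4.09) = 124.64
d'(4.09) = 63.44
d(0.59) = 0.60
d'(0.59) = 7.44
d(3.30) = 79.52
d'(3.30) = 50.80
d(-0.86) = 6.64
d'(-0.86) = -15.76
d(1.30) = 9.92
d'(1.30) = 18.80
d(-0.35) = 0.68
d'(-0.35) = -7.60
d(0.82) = 2.74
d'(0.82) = 11.12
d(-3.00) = 77.00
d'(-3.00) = -50.00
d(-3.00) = 77.00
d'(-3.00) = -50.00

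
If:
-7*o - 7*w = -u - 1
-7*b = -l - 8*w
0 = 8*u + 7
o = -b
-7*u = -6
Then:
No Solution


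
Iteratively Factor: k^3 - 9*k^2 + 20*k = (k)*(k^2 - 9*k + 20) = k*(k - 5)*(k - 4)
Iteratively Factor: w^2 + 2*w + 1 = (w + 1)*(w + 1)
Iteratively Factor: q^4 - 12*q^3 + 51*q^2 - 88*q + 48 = (q - 3)*(q^3 - 9*q^2 + 24*q - 16) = (q - 4)*(q - 3)*(q^2 - 5*q + 4) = (q - 4)^2*(q - 3)*(q - 1)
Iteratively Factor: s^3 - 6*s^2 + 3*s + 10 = (s + 1)*(s^2 - 7*s + 10) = (s - 2)*(s + 1)*(s - 5)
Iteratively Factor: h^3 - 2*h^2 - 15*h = (h + 3)*(h^2 - 5*h) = (h - 5)*(h + 3)*(h)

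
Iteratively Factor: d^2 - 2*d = (d - 2)*(d)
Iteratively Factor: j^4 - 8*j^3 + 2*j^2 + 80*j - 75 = (j - 5)*(j^3 - 3*j^2 - 13*j + 15) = (j - 5)^2*(j^2 + 2*j - 3) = (j - 5)^2*(j + 3)*(j - 1)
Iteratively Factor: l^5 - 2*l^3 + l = (l)*(l^4 - 2*l^2 + 1) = l*(l + 1)*(l^3 - l^2 - l + 1) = l*(l - 1)*(l + 1)*(l^2 - 1) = l*(l - 1)*(l + 1)^2*(l - 1)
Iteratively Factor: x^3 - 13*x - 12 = (x - 4)*(x^2 + 4*x + 3) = (x - 4)*(x + 3)*(x + 1)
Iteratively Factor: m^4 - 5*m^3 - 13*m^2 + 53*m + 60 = (m - 5)*(m^3 - 13*m - 12) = (m - 5)*(m - 4)*(m^2 + 4*m + 3) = (m - 5)*(m - 4)*(m + 3)*(m + 1)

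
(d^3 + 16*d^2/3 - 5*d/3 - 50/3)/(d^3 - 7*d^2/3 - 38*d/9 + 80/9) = 3*(d + 5)/(3*d - 8)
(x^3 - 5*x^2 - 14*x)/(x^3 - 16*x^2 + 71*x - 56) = x*(x + 2)/(x^2 - 9*x + 8)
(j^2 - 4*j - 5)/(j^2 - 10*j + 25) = (j + 1)/(j - 5)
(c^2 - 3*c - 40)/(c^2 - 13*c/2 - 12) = 2*(c + 5)/(2*c + 3)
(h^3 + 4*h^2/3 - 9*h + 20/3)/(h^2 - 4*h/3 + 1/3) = (3*h^2 + 7*h - 20)/(3*h - 1)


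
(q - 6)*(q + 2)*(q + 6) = q^3 + 2*q^2 - 36*q - 72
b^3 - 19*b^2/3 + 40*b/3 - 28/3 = (b - 7/3)*(b - 2)^2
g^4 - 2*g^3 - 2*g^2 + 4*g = g*(g - 2)*(g - sqrt(2))*(g + sqrt(2))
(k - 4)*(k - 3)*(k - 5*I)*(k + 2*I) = k^4 - 7*k^3 - 3*I*k^3 + 22*k^2 + 21*I*k^2 - 70*k - 36*I*k + 120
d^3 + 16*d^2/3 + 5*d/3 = d*(d + 1/3)*(d + 5)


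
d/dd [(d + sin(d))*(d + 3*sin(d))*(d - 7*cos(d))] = (d + sin(d))*(d + 3*sin(d))*(7*sin(d) + 1) + (d + sin(d))*(d - 7*cos(d))*(3*cos(d) + 1) + (d + 3*sin(d))*(d - 7*cos(d))*(cos(d) + 1)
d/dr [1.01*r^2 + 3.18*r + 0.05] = 2.02*r + 3.18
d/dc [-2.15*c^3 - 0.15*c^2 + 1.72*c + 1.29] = -6.45*c^2 - 0.3*c + 1.72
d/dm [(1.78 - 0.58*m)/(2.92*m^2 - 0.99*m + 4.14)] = (1.6936*m^2 - 10.3952*m - 0.639)/(8.5264*m^4 - 5.7816*m^3 + 25.1577*m^2 - 8.1972*m + 17.1396)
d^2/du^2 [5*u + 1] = 0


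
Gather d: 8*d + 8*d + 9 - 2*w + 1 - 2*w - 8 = 16*d - 4*w + 2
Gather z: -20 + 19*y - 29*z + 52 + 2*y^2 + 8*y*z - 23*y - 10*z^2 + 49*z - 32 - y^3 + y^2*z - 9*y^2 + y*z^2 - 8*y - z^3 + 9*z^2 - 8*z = -y^3 - 7*y^2 - 12*y - z^3 + z^2*(y - 1) + z*(y^2 + 8*y + 12)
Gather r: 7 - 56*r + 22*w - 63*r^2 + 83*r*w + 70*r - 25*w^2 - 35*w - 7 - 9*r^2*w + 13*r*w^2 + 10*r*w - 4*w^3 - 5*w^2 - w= r^2*(-9*w - 63) + r*(13*w^2 + 93*w + 14) - 4*w^3 - 30*w^2 - 14*w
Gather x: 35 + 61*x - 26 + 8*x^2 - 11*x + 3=8*x^2 + 50*x + 12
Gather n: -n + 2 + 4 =6 - n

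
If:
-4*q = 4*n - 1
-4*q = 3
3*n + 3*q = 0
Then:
No Solution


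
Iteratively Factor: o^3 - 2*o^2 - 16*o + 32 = (o + 4)*(o^2 - 6*o + 8) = (o - 2)*(o + 4)*(o - 4)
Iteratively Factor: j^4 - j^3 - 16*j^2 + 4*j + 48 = (j - 2)*(j^3 + j^2 - 14*j - 24) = (j - 4)*(j - 2)*(j^2 + 5*j + 6) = (j - 4)*(j - 2)*(j + 2)*(j + 3)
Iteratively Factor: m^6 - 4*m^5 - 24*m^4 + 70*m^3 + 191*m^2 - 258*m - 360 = (m - 4)*(m^5 - 24*m^3 - 26*m^2 + 87*m + 90) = (m - 4)*(m + 3)*(m^4 - 3*m^3 - 15*m^2 + 19*m + 30) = (m - 4)*(m + 1)*(m + 3)*(m^3 - 4*m^2 - 11*m + 30) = (m - 4)*(m + 1)*(m + 3)^2*(m^2 - 7*m + 10) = (m - 5)*(m - 4)*(m + 1)*(m + 3)^2*(m - 2)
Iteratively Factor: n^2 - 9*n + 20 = (n - 4)*(n - 5)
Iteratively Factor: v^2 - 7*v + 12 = (v - 4)*(v - 3)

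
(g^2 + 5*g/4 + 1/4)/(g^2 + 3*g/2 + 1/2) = (4*g + 1)/(2*(2*g + 1))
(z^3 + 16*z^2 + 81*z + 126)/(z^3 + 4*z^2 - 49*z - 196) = (z^2 + 9*z + 18)/(z^2 - 3*z - 28)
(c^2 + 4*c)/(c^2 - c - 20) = c/(c - 5)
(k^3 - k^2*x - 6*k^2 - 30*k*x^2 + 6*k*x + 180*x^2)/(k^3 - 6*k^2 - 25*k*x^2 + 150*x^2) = (-k + 6*x)/(-k + 5*x)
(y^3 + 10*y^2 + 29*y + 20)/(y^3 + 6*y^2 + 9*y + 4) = (y + 5)/(y + 1)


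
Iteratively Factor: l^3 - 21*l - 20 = (l + 4)*(l^2 - 4*l - 5) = (l - 5)*(l + 4)*(l + 1)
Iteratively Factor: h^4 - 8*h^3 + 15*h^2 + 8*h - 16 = (h - 1)*(h^3 - 7*h^2 + 8*h + 16) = (h - 4)*(h - 1)*(h^2 - 3*h - 4) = (h - 4)^2*(h - 1)*(h + 1)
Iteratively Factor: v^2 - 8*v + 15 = (v - 3)*(v - 5)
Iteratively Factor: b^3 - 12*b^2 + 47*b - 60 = (b - 4)*(b^2 - 8*b + 15) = (b - 5)*(b - 4)*(b - 3)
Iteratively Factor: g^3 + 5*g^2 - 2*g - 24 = (g - 2)*(g^2 + 7*g + 12) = (g - 2)*(g + 3)*(g + 4)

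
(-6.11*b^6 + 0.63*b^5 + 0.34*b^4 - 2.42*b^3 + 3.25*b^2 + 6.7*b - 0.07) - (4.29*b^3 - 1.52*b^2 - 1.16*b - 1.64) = -6.11*b^6 + 0.63*b^5 + 0.34*b^4 - 6.71*b^3 + 4.77*b^2 + 7.86*b + 1.57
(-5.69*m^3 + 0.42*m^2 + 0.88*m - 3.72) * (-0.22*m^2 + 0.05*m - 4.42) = 1.2518*m^5 - 0.3769*m^4 + 24.9772*m^3 - 0.994*m^2 - 4.0756*m + 16.4424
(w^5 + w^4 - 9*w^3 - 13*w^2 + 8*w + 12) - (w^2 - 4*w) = w^5 + w^4 - 9*w^3 - 14*w^2 + 12*w + 12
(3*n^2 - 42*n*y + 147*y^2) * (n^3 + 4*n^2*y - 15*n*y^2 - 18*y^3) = 3*n^5 - 30*n^4*y - 66*n^3*y^2 + 1164*n^2*y^3 - 1449*n*y^4 - 2646*y^5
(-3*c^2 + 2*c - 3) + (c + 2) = -3*c^2 + 3*c - 1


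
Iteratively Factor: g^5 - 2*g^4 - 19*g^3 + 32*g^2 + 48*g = (g + 1)*(g^4 - 3*g^3 - 16*g^2 + 48*g) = (g + 1)*(g + 4)*(g^3 - 7*g^2 + 12*g) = (g - 4)*(g + 1)*(g + 4)*(g^2 - 3*g) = g*(g - 4)*(g + 1)*(g + 4)*(g - 3)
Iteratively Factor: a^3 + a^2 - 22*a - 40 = (a - 5)*(a^2 + 6*a + 8) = (a - 5)*(a + 2)*(a + 4)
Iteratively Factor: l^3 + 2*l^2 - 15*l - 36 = (l - 4)*(l^2 + 6*l + 9) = (l - 4)*(l + 3)*(l + 3)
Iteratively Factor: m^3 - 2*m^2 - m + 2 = (m - 2)*(m^2 - 1) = (m - 2)*(m - 1)*(m + 1)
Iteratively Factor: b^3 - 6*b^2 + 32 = (b + 2)*(b^2 - 8*b + 16) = (b - 4)*(b + 2)*(b - 4)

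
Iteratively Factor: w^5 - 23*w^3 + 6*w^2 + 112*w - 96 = (w - 4)*(w^4 + 4*w^3 - 7*w^2 - 22*w + 24) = (w - 4)*(w + 3)*(w^3 + w^2 - 10*w + 8) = (w - 4)*(w - 2)*(w + 3)*(w^2 + 3*w - 4) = (w - 4)*(w - 2)*(w - 1)*(w + 3)*(w + 4)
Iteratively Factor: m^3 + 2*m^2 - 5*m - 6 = (m - 2)*(m^2 + 4*m + 3) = (m - 2)*(m + 1)*(m + 3)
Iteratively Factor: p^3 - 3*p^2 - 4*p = (p + 1)*(p^2 - 4*p) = (p - 4)*(p + 1)*(p)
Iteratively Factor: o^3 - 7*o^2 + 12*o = (o - 4)*(o^2 - 3*o) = (o - 4)*(o - 3)*(o)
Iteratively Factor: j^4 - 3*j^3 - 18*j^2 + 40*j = (j + 4)*(j^3 - 7*j^2 + 10*j) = (j - 5)*(j + 4)*(j^2 - 2*j) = j*(j - 5)*(j + 4)*(j - 2)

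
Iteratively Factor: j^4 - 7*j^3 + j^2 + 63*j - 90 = (j - 3)*(j^3 - 4*j^2 - 11*j + 30) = (j - 3)*(j - 2)*(j^2 - 2*j - 15) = (j - 3)*(j - 2)*(j + 3)*(j - 5)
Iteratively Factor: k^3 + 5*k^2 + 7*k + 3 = (k + 1)*(k^2 + 4*k + 3) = (k + 1)^2*(k + 3)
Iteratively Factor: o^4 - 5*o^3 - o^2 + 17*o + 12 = (o + 1)*(o^3 - 6*o^2 + 5*o + 12) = (o + 1)^2*(o^2 - 7*o + 12) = (o - 4)*(o + 1)^2*(o - 3)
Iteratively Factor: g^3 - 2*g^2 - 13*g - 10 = (g + 2)*(g^2 - 4*g - 5) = (g - 5)*(g + 2)*(g + 1)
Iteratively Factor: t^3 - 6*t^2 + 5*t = (t - 5)*(t^2 - t) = t*(t - 5)*(t - 1)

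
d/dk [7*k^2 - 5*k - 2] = 14*k - 5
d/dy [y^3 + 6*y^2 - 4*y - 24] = 3*y^2 + 12*y - 4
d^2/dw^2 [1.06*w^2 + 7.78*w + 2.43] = 2.12000000000000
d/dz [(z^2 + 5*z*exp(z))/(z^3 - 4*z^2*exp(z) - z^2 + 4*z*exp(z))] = ((z + 5*exp(z))*(4*z^2*exp(z) - 3*z^2 + 4*z*exp(z) + 2*z - 4*exp(z)) + (5*z*exp(z) + 2*z + 5*exp(z))*(z^2 - 4*z*exp(z) - z + 4*exp(z)))/(z*(z^2 - 4*z*exp(z) - z + 4*exp(z))^2)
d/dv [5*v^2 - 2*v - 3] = 10*v - 2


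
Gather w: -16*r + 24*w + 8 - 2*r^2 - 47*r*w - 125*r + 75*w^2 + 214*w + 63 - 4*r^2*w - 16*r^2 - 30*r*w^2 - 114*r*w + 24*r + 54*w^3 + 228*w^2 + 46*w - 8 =-18*r^2 - 117*r + 54*w^3 + w^2*(303 - 30*r) + w*(-4*r^2 - 161*r + 284) + 63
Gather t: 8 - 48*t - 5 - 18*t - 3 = -66*t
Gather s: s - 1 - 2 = s - 3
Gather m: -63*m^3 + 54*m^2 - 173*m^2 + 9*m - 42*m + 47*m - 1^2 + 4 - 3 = -63*m^3 - 119*m^2 + 14*m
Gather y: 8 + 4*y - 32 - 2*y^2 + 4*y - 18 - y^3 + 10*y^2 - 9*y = -y^3 + 8*y^2 - y - 42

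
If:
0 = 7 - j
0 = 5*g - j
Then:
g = 7/5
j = 7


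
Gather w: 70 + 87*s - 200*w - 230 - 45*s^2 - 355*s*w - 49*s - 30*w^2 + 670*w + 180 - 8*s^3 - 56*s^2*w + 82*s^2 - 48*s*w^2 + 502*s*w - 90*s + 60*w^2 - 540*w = -8*s^3 + 37*s^2 - 52*s + w^2*(30 - 48*s) + w*(-56*s^2 + 147*s - 70) + 20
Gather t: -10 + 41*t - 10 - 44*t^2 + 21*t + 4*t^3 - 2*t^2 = 4*t^3 - 46*t^2 + 62*t - 20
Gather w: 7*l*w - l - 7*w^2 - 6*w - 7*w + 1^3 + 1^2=-l - 7*w^2 + w*(7*l - 13) + 2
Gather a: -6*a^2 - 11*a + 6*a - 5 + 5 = -6*a^2 - 5*a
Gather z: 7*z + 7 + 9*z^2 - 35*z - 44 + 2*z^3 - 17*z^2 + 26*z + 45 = 2*z^3 - 8*z^2 - 2*z + 8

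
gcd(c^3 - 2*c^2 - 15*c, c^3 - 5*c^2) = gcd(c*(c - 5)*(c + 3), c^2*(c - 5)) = c^2 - 5*c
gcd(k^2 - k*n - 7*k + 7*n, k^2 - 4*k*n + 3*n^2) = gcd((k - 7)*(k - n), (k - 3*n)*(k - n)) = k - n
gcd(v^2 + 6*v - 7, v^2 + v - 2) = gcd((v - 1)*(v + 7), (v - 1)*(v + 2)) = v - 1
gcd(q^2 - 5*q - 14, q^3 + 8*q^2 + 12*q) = q + 2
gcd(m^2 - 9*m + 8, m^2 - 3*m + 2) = m - 1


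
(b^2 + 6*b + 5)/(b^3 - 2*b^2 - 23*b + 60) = (b + 1)/(b^2 - 7*b + 12)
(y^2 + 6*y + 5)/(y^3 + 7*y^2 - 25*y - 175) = (y + 1)/(y^2 + 2*y - 35)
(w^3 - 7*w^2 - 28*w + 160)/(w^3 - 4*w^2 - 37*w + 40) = (w - 4)/(w - 1)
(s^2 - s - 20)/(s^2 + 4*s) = (s - 5)/s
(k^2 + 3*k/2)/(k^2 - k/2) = (2*k + 3)/(2*k - 1)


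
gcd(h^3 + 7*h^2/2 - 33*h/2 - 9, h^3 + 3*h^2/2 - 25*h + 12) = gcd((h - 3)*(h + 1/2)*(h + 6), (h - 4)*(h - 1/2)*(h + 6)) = h + 6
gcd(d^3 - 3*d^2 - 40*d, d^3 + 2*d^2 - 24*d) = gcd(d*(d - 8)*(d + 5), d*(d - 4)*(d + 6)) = d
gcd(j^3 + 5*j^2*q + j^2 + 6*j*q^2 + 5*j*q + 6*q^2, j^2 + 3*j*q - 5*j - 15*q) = j + 3*q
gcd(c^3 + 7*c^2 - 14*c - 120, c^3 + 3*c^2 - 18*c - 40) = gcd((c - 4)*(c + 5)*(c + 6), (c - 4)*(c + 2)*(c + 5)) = c^2 + c - 20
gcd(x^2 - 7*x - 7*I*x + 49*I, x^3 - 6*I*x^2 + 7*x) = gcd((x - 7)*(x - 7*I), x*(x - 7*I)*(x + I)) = x - 7*I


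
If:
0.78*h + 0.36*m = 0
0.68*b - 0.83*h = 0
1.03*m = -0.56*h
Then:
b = 0.00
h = 0.00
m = 0.00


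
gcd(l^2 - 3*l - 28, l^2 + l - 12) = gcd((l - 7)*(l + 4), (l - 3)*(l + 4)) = l + 4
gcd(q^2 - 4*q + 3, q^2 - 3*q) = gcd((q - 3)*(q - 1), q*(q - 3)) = q - 3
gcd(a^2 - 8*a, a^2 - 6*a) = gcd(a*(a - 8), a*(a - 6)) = a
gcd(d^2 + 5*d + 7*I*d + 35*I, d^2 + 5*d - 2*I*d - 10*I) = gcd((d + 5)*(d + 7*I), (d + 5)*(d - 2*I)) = d + 5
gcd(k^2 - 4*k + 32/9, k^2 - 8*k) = 1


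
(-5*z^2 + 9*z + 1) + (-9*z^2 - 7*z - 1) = -14*z^2 + 2*z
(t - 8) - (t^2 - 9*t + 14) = -t^2 + 10*t - 22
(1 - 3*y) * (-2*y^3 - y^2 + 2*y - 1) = 6*y^4 + y^3 - 7*y^2 + 5*y - 1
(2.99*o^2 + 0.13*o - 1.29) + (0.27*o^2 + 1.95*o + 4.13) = 3.26*o^2 + 2.08*o + 2.84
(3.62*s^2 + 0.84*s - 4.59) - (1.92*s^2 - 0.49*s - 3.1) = 1.7*s^2 + 1.33*s - 1.49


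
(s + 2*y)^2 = s^2 + 4*s*y + 4*y^2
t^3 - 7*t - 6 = (t - 3)*(t + 1)*(t + 2)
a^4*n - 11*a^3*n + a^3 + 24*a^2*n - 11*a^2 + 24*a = a*(a - 8)*(a - 3)*(a*n + 1)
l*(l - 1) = l^2 - l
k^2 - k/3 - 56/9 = (k - 8/3)*(k + 7/3)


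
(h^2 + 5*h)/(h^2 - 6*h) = (h + 5)/(h - 6)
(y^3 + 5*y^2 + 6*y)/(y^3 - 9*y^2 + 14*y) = (y^2 + 5*y + 6)/(y^2 - 9*y + 14)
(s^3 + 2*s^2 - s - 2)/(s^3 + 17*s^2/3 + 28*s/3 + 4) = 3*(s^2 - 1)/(3*s^2 + 11*s + 6)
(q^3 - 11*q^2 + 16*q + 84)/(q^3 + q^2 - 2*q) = (q^2 - 13*q + 42)/(q*(q - 1))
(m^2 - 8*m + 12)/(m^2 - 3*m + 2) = (m - 6)/(m - 1)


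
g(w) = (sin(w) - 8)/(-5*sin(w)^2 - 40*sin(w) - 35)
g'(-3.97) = 0.06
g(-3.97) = 0.11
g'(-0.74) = -2.08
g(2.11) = 0.10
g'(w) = (10*sin(w)*cos(w) + 40*cos(w))*(sin(w) - 8)/(-5*sin(w)^2 - 40*sin(w) - 35)^2 + cos(w)/(-5*sin(w)^2 - 40*sin(w) - 35) = (sin(w)^2 - 16*sin(w) - 71)*cos(w)/(5*(sin(w)^2 + 8*sin(w) + 7)^2)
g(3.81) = 0.71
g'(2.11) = 0.04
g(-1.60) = 703.49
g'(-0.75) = -2.16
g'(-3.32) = 0.20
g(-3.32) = 0.19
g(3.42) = 0.34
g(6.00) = 0.34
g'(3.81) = 1.62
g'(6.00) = -0.54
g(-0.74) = 0.84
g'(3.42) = 0.54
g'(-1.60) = 48180.22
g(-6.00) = 0.17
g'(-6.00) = -0.17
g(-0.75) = 0.86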